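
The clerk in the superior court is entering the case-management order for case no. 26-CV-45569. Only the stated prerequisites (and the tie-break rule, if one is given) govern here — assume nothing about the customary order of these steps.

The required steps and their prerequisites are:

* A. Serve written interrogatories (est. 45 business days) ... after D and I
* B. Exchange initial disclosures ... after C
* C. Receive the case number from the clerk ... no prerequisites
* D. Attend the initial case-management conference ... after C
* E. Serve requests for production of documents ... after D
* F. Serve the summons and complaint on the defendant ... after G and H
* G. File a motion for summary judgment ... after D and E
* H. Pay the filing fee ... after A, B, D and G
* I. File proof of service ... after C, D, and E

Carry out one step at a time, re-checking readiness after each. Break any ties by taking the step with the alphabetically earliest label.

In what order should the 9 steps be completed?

Only C has no prerequisites, so it is first.
Ready: B and D. B has the earlier label → B.
That leaves D as the only ready step → D.
E is the only step now ready → E.
Ready: G and I. G has the earlier label → G.
Next only I has its prerequisites met → I.
Next only A has its prerequisites met → A.
H needed A, B, D and G, now all done → H.
F needed G and H, now all done → F.

C → B → D → E → G → I → A → H → F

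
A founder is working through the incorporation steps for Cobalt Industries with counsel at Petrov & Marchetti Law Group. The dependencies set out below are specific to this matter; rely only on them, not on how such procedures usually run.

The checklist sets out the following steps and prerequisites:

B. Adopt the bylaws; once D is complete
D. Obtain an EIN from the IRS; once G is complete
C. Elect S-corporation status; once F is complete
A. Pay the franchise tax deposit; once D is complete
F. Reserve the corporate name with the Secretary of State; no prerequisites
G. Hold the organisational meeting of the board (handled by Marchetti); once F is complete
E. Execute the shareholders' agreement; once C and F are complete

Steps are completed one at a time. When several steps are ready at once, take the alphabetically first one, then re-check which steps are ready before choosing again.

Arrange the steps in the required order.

Only F has no prerequisites, so it is first.
Ready: C and G. C has the earlier label → C.
E and G are both available; E has the earlier label → E.
G needed F, now all done → G.
That leaves D as the only ready step → D.
Now A and B have their prerequisites met. A has the earlier label, so A next.
B needed D, now all done → B.

F C E G D A B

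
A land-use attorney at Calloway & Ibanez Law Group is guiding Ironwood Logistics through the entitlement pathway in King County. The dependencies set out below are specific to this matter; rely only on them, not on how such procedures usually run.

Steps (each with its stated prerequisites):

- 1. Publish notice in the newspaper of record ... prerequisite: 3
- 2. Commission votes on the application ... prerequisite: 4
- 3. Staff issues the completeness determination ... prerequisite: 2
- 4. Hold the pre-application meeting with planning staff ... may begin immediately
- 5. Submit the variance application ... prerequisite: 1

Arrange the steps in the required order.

4, 2, 3, 1, 5

4 is the only step with nothing outstanding, so it goes first.
2 is the only step now ready → 2.
Next only 3 has its prerequisites met → 3.
Next only 1 has its prerequisites met → 1.
5 is the only step now ready → 5.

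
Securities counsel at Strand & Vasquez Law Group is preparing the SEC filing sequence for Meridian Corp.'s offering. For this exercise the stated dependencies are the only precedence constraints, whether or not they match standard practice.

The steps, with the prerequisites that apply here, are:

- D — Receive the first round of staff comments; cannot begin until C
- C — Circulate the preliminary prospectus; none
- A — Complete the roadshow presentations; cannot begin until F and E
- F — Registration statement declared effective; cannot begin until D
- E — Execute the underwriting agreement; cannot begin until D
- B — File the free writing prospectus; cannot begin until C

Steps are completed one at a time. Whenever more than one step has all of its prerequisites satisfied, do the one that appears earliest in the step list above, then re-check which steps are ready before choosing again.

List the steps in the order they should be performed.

Only C has no prerequisites, so it is first.
Now D and B have their prerequisites met. D is listed earlier, so D next.
F and E now also ready, so the ready set is {F, E, B}; F is listed earlier → F.
Now E and B have their prerequisites met. E is listed earlier, so E next.
A now also ready, so the ready set is {A, B}; A is listed earlier → A.
Next only B has its prerequisites met → B.

C, D, F, E, A, B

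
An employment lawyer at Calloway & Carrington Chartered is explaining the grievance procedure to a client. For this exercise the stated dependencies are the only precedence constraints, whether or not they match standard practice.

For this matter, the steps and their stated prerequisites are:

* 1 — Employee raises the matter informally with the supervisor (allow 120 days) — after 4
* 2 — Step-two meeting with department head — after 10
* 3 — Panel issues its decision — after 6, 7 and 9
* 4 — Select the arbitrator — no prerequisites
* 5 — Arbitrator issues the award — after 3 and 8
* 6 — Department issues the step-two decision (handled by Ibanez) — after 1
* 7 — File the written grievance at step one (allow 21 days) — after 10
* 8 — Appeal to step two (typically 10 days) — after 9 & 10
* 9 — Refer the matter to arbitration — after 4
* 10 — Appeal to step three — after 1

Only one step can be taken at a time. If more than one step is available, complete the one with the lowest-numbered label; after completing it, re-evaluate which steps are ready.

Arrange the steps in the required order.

4 has no prerequisites → 4 first.
Ready: 1 and 9. 1 has the earlier label → 1.
Ready: 6, 9 and 10. 6 has the earlier label → 6.
Ready: 9 and 10. 9 has the earlier label → 9.
That leaves 10 as the only ready step → 10.
2, 7 and 8 are all available; 2 has the earlier label → 2.
Now 7 and 8 have their prerequisites met. 7 has the earlier label, so 7 next.
3 now also ready, so the ready set is {3, 8}; 3 has the earlier label → 3.
8 needed 9 and 10, now all done → 8.
That leaves 5 as the only ready step → 5.

4, 1, 6, 9, 10, 2, 7, 3, 8, 5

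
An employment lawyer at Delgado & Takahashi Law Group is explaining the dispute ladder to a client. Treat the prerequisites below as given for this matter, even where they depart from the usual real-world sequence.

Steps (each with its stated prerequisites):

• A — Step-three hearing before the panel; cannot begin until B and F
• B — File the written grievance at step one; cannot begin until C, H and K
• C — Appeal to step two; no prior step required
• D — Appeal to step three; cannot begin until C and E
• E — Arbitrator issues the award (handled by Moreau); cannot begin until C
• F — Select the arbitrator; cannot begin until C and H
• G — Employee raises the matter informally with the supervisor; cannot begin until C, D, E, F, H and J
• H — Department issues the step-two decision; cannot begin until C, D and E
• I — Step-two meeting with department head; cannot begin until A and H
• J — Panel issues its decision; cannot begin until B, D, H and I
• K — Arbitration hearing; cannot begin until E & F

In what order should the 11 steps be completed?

C → E → D → H → F → K → B → A → I → J → G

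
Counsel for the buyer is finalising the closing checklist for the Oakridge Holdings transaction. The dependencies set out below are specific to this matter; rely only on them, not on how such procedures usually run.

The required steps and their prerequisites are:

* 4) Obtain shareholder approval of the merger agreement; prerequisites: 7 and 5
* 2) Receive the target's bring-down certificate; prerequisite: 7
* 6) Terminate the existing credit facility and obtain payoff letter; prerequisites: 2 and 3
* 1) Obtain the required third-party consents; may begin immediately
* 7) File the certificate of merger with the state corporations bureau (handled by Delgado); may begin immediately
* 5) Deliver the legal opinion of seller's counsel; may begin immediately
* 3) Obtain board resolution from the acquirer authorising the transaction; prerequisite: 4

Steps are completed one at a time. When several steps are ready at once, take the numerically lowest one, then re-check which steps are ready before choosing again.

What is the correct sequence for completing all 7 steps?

Nothing is required for 1, 5 and 7. 1 has the earlier label → 1 first.
5 and 7 are both available; 5 has the earlier label → 5.
7 is the only step now ready → 7.
Now 2 and 4 have their prerequisites met. 2 has the earlier label, so 2 next.
4 is the only step now ready → 4.
3 is the only step now ready → 3.
6 is the only step now ready → 6.

1 → 5 → 7 → 2 → 4 → 3 → 6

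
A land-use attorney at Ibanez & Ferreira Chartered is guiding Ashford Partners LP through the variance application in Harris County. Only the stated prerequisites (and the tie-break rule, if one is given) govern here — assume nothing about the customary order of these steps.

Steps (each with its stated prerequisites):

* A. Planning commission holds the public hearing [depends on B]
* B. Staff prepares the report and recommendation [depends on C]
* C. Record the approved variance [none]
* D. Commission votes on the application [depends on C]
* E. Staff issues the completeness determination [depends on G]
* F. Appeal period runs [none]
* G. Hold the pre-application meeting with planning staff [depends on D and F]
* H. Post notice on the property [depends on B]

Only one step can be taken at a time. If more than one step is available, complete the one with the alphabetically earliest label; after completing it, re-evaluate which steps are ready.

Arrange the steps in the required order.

C and F have no prerequisites; C has the earlier label, so C is first.
B and D now also ready, so the ready set is {B, D, F}; B has the earlier label → B.
A and H now also ready, so the ready set is {A, D, F, H}; A has the earlier label → A.
Now D, F and H have their prerequisites met. D has the earlier label, so D next.
Now F and H have their prerequisites met. F has the earlier label, so F next.
G and H are both available; G has the earlier label → G.
E now also ready, so the ready set is {E, H}; E has the earlier label → E.
That leaves H as the only ready step → H.

C, B, A, D, F, G, E, H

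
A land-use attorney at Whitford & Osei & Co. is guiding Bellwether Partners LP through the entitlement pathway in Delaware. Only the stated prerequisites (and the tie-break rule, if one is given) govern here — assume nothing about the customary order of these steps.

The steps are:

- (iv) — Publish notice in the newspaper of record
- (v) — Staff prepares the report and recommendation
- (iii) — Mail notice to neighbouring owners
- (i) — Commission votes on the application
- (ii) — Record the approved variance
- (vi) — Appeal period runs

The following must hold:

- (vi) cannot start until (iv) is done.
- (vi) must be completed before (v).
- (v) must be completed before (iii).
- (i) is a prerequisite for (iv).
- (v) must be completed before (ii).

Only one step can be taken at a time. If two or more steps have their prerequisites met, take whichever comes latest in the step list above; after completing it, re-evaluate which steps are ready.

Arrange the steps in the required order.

(i) (iv) (vi) (v) (ii) (iii)

Only (i) has no prerequisites, so it is first.
That leaves (iv) as the only ready step → (iv).
(vi) needed (iv), now all done → (vi).
(v) needed (vi), now all done → (v).
Now (ii) and (iii) have their prerequisites met. (ii) is listed later, so (ii) next.
(iii) needed (v), now all done → (iii).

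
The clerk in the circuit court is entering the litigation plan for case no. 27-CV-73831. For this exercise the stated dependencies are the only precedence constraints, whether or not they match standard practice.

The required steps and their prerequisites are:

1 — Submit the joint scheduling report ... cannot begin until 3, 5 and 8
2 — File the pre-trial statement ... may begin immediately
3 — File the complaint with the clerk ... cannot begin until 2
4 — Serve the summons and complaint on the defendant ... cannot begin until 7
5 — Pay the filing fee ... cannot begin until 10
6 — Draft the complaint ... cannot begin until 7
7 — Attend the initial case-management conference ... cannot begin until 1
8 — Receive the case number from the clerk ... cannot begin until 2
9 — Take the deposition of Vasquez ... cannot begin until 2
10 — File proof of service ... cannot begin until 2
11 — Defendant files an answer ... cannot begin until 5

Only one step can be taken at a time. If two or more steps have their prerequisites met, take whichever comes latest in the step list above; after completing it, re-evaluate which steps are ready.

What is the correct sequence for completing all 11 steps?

2, 10, 9, 8, 5, 11, 3, 1, 7, 6, 4

2 has no prerequisites → 2 first.
10, 9, 8 and 3 are all available; 10 is listed later → 10.
Ready: 9, 8, 5 and 3. 9 is listed later → 9.
Now 8, 5 and 3 have their prerequisites met. 8 is listed later, so 8 next.
5 and 3 are both available; 5 is listed later → 5.
11 and 3 are both available; 11 is listed later → 11.
3 needed 2, now all done → 3.
1 is the only step now ready → 1.
7 needed 1, now all done → 7.
6 and 4 are both available; 6 is listed later → 6.
4 needed 7, now all done → 4.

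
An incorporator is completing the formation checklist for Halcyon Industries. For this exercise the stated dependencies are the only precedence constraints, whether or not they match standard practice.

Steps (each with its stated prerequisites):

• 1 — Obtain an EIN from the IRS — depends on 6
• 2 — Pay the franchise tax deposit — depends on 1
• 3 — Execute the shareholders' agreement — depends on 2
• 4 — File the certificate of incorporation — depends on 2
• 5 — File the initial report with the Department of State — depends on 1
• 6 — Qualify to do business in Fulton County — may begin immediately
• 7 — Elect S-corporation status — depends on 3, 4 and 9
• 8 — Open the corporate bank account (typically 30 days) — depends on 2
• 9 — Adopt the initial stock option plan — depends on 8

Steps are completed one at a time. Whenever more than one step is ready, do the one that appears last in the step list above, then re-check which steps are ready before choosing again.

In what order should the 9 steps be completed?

6 1 5 2 8 9 4 3 7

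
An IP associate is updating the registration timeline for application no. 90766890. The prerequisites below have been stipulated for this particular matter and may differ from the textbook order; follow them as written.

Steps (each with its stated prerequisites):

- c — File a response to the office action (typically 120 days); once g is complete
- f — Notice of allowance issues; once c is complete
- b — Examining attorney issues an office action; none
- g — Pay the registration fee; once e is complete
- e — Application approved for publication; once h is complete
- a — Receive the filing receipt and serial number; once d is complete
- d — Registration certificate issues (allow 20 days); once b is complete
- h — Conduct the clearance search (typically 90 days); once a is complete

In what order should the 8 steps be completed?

b d a h e g c f

b has no prerequisites → b first.
d needed b, now all done → d.
a needed d, now all done → a.
Next only h has its prerequisites met → h.
e needed h, now all done → e.
That leaves g as the only ready step → g.
That leaves c as the only ready step → c.
That leaves f as the only ready step → f.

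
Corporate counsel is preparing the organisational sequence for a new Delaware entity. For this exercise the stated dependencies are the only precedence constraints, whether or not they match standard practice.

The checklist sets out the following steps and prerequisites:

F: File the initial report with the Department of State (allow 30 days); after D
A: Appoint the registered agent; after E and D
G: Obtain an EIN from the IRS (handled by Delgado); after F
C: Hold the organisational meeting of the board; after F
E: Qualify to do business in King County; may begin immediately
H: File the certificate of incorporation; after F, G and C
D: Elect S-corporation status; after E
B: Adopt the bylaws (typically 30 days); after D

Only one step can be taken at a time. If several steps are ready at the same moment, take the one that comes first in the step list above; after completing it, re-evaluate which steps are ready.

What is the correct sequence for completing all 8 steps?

E is the only step with nothing outstanding, so it goes first.
That leaves D as the only ready step → D.
Ready: F, A and B. F is listed earlier → F.
Now A, G, C and B have their prerequisites met. A is listed earlier, so A next.
Now G, C and B have their prerequisites met. G is listed earlier, so G next.
C and B are both available; C is listed earlier → C.
H now also ready, so the ready set is {H, B}; H is listed earlier → H.
B needed D, now all done → B.

E, D, F, A, G, C, H, B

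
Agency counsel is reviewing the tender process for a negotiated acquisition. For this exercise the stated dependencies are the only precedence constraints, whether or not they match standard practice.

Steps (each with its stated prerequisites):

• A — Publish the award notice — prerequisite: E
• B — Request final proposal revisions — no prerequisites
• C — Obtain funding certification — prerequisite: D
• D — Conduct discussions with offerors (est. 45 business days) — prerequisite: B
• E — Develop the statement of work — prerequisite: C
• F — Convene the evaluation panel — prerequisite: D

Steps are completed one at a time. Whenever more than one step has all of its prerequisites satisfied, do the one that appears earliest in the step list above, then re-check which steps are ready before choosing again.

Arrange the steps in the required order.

B → D → C → E → A → F

B is the only step with nothing outstanding, so it goes first.
That leaves D as the only ready step → D.
Ready: C and F. C is listed earlier → C.
E and F are both available; E is listed earlier → E.
A now also ready, so the ready set is {A, F}; A is listed earlier → A.
Next only F has its prerequisites met → F.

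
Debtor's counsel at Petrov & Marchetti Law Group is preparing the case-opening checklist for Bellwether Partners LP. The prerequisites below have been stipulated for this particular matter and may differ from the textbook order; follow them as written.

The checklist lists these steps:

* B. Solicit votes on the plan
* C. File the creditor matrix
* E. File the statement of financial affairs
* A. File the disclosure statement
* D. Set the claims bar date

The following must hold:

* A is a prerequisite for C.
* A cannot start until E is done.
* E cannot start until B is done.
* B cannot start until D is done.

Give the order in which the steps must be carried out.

D, B, E, A, C

D has no prerequisites → D first.
B is the only step now ready → B.
E is the only step now ready → E.
Next only A has its prerequisites met → A.
C needed A, now all done → C.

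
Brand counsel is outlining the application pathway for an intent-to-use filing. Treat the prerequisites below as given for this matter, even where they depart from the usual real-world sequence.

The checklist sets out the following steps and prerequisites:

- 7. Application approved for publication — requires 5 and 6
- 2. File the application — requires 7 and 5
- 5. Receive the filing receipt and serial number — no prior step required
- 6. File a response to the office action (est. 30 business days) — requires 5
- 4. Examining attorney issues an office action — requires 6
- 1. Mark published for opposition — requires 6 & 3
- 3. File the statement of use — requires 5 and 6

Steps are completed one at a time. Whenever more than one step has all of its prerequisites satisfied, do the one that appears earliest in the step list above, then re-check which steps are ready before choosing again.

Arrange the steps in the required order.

5 is the only step with nothing outstanding, so it goes first.
6 needed 5, now all done → 6.
7, 4 and 3 are all available; 7 is listed earlier → 7.
2, 4 and 3 are all available; 2 is listed earlier → 2.
Ready: 4 and 3. 4 is listed earlier → 4.
3 needed 5 and 6, now all done → 3.
1 needed 6 and 3, now all done → 1.

5, 6, 7, 2, 4, 3, 1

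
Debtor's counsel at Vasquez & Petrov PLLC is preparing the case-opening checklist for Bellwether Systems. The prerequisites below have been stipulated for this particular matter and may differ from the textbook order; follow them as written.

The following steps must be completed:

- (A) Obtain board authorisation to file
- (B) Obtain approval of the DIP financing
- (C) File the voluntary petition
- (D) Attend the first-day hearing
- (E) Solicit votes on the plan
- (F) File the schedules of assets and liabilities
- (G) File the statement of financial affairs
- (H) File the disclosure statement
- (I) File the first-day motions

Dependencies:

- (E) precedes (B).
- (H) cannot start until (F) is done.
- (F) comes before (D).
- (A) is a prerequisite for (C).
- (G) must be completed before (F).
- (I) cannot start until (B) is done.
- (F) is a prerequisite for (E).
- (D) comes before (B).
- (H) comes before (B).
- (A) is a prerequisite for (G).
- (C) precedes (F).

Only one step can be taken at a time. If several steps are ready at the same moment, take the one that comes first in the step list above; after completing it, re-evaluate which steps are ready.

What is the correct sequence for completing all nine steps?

(A), (C), (G), (F), (D), (E), (H), (B), (I)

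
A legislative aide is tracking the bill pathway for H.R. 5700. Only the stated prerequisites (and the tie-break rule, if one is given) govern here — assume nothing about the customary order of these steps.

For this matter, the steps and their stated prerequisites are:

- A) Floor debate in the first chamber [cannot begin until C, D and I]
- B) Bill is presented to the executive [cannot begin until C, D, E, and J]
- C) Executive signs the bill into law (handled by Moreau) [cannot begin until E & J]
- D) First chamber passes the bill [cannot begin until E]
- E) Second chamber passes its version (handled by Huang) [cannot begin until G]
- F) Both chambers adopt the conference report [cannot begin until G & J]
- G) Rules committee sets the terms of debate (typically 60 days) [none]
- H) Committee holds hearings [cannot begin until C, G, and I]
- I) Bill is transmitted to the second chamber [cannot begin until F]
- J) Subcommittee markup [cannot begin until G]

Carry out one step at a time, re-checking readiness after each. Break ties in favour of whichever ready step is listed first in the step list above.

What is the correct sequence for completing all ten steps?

G is the only step with nothing outstanding, so it goes first.
E and J are both available; E is listed earlier → E.
D and J are both available; D is listed earlier → D.
J is the only step now ready → J.
C and F are both available; C is listed earlier → C.
Ready: B and F. B is listed earlier → B.
That leaves F as the only ready step → F.
Next only I has its prerequisites met → I.
Ready: A and H. A is listed earlier → A.
H is the only step now ready → H.

G, E, D, J, C, B, F, I, A, H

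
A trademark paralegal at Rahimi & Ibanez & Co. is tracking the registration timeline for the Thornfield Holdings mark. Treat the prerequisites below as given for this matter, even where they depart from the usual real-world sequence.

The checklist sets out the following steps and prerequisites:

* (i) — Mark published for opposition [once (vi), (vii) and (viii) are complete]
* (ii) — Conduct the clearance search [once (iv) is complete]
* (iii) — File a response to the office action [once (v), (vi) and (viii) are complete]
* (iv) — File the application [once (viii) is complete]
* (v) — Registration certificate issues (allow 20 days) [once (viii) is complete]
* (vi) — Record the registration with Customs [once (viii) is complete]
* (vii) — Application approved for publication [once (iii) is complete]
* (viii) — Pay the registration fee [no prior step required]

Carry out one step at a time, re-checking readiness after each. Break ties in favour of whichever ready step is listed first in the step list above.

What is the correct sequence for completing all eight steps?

(viii), (iv), (ii), (v), (vi), (iii), (vii), (i)

Only (viii) has no prerequisites, so it is first.
(iv), (v) and (vi) are all available; (iv) is listed earlier → (iv).
Now (ii), (v) and (vi) have their prerequisites met. (ii) is listed earlier, so (ii) next.
(v) and (vi) are both available; (v) is listed earlier → (v).
(vi) is the only step now ready → (vi).
(iii) is the only step now ready → (iii).
(vii) needed (iii), now all done → (vii).
(i) is the only step now ready → (i).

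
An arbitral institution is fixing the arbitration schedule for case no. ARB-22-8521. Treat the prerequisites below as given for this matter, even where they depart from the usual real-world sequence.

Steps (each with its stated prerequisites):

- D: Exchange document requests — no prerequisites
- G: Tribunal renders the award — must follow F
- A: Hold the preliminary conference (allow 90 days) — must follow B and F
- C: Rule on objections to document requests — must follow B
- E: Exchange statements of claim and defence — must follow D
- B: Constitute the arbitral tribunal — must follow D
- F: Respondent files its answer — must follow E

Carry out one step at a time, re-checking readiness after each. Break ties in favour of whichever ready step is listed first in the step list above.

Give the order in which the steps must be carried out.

D is the only step with nothing outstanding, so it goes first.
Now E and B have their prerequisites met. E is listed earlier, so E next.
Ready: B and F. B is listed earlier → B.
C now also ready, so the ready set is {C, F}; C is listed earlier → C.
F is the only step now ready → F.
Ready: G and A. G is listed earlier → G.
A needed B and F, now all done → A.

D → E → B → C → F → G → A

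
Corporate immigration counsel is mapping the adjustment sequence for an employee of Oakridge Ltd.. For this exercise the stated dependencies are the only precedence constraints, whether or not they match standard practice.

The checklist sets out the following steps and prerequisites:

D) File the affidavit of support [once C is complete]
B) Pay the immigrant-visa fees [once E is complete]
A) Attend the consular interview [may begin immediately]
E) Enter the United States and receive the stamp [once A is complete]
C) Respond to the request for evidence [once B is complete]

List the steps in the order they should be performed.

Only A has no prerequisites, so it is first.
E is the only step now ready → E.
B needed E, now all done → B.
C needed B, now all done → C.
D needed C, now all done → D.

A, E, B, C, D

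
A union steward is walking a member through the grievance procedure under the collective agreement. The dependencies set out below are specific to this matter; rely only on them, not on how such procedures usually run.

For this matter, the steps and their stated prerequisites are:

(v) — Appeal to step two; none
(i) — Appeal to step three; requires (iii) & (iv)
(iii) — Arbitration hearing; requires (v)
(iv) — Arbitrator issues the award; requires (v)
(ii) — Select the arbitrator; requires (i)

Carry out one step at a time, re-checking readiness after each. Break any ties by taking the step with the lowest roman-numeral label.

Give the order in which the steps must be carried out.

(v) is the only step with nothing outstanding, so it goes first.
Now (iii) and (iv) have their prerequisites met. (iii) has the earlier label, so (iii) next.
(iv) is the only step now ready → (iv).
(i) needed (iii) and (iv), now all done → (i).
That leaves (ii) as the only ready step → (ii).

(v), (iii), (iv), (i), (ii)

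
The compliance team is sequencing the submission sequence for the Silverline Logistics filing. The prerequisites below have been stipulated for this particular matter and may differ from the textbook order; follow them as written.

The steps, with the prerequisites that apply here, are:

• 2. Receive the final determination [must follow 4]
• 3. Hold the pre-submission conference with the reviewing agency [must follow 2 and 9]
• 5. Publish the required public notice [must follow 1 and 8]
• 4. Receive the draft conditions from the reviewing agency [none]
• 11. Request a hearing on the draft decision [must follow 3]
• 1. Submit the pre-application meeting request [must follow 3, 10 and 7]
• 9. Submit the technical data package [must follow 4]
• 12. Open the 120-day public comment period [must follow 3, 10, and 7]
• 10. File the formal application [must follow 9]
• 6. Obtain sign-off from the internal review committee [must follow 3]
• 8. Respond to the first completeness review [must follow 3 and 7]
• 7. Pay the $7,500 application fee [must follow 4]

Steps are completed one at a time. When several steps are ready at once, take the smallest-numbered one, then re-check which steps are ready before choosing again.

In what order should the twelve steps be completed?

4 has no prerequisites → 4 first.
2, 7 and 9 are all available; 2 has the earlier label → 2.
7 and 9 are both available; 7 has the earlier label → 7.
Next only 9 has its prerequisites met → 9.
3 and 10 are both available; 3 has the earlier label → 3.
6, 8, 10 and 11 are all available; 6 has the earlier label → 6.
Now 8, 10 and 11 have their prerequisites met. 8 has the earlier label, so 8 next.
10 and 11 are both available; 10 has the earlier label → 10.
1 and 12 now also ready, so the ready set is {1, 11, 12}; 1 has the earlier label → 1.
Now 5, 11 and 12 have their prerequisites met. 5 has the earlier label, so 5 next.
Now 11 and 12 have their prerequisites met. 11 has the earlier label, so 11 next.
12 needed 3, 7 and 10, now all done → 12.

4, 2, 7, 9, 3, 6, 8, 10, 1, 5, 11, 12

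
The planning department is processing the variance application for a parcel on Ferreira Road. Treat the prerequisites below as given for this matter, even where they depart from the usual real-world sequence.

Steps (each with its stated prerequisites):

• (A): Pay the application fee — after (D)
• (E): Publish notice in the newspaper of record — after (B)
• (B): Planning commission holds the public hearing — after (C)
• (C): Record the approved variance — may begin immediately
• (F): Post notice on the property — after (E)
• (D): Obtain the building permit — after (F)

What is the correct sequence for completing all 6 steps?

Only (C) has no prerequisites, so it is first.
(B) is the only step now ready → (B).
(E) is the only step now ready → (E).
Next only (F) has its prerequisites met → (F).
That leaves (D) as the only ready step → (D).
(A) needed (D), now all done → (A).

(C), (B), (E), (F), (D), (A)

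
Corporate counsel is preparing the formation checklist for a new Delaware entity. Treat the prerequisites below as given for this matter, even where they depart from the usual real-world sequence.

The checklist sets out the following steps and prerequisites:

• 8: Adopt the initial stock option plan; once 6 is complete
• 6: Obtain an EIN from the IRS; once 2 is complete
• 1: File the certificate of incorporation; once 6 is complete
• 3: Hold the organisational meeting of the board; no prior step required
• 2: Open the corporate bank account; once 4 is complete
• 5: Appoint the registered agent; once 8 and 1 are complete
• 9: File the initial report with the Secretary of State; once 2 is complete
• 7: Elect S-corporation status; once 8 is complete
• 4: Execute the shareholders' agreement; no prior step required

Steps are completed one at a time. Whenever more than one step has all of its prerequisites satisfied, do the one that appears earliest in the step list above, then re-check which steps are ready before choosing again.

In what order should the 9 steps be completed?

3 and 4 have no prerequisites; 3 is listed earlier, so 3 is first.
4 is the only step now ready → 4.
2 needed 4, now all done → 2.
6 and 9 are both available; 6 is listed earlier → 6.
8 and 1 now also ready, so the ready set is {8, 1, 9}; 8 is listed earlier → 8.
7 now also ready, so the ready set is {1, 9, 7}; 1 is listed earlier → 1.
5, 9 and 7 are all available; 5 is listed earlier → 5.
9 and 7 are both available; 9 is listed earlier → 9.
7 needed 8, now all done → 7.

3, 4, 2, 6, 8, 1, 5, 9, 7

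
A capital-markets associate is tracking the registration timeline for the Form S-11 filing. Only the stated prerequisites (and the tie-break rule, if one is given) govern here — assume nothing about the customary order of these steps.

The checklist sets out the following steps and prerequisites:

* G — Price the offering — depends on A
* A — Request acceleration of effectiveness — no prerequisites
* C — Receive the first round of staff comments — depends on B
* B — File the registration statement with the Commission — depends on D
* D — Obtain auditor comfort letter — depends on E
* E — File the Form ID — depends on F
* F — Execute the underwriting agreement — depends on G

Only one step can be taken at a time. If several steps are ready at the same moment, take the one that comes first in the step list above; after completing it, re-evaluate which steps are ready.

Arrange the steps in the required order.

A, G, F, E, D, B, C

A is the only step with nothing outstanding, so it goes first.
G is the only step now ready → G.
That leaves F as the only ready step → F.
Next only E has its prerequisites met → E.
D needed E, now all done → D.
Next only B has its prerequisites met → B.
That leaves C as the only ready step → C.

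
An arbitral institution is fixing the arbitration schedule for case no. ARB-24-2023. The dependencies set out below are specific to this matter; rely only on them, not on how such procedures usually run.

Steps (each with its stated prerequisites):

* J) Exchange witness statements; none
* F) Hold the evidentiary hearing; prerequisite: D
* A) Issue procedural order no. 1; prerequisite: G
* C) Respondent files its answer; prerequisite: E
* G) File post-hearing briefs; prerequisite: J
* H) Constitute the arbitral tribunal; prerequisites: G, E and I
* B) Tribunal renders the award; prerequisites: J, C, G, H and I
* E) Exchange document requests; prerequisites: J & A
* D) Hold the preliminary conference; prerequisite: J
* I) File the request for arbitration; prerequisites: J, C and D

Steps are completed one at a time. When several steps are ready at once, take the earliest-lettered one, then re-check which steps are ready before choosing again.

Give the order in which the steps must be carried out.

J D F G A E C I H B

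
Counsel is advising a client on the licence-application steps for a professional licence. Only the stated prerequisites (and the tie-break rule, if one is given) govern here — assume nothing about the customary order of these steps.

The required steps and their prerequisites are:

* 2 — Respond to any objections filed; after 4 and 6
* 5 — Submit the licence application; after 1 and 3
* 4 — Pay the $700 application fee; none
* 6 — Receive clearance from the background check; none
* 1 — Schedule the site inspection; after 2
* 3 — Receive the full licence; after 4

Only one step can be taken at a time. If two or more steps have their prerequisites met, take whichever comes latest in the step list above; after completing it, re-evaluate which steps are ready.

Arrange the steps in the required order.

6 4 3 2 1 5

Nothing is required for 6 and 4. 6 is listed later → 6 first.
4 is the only step now ready → 4.
Now 3 and 2 have their prerequisites met. 3 is listed later, so 3 next.
2 is the only step now ready → 2.
1 is the only step now ready → 1.
5 is the only step now ready → 5.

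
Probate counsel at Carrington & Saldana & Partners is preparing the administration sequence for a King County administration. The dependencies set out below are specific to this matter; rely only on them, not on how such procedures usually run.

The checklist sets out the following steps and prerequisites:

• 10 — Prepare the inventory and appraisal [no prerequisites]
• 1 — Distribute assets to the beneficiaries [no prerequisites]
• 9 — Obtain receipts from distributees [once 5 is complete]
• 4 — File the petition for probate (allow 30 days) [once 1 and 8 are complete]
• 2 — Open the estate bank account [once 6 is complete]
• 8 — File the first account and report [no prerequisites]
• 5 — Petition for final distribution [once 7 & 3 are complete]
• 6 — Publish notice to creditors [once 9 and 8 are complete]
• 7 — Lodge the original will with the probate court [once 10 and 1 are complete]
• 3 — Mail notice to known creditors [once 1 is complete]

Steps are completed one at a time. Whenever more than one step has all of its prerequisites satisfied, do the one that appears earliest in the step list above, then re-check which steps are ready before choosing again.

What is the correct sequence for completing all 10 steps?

10, 1, 8, 4, 7, 3, 5, 9, 6, 2

10, 1 and 8 have no prerequisites; 10 is listed earlier, so 10 is first.
Now 1 and 8 have their prerequisites met. 1 is listed earlier, so 1 next.
8, 7 and 3 are all available; 8 is listed earlier → 8.
Now 4, 7 and 3 have their prerequisites met. 4 is listed earlier, so 4 next.
7 and 3 are both available; 7 is listed earlier → 7.
3 needed 1, now all done → 3.
Next only 5 has its prerequisites met → 5.
9 needed 5, now all done → 9.
6 needed 9 and 8, now all done → 6.
2 needed 6, now all done → 2.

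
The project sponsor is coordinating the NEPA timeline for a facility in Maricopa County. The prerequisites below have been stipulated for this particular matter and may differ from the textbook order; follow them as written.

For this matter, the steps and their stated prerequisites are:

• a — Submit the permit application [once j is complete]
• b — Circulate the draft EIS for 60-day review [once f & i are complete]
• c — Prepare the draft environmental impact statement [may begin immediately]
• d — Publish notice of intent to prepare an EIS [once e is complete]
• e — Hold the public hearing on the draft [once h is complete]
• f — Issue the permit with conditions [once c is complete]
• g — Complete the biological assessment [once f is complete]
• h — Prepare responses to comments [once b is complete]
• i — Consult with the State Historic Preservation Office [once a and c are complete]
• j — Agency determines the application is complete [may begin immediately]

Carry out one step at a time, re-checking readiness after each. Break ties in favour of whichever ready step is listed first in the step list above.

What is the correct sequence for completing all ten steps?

Nothing is required for c and j. c is listed earlier → c first.
Now f and j have their prerequisites met. f is listed earlier, so f next.
Now g and j have their prerequisites met. g is listed earlier, so g next.
j is the only step now ready → j.
a needed j, now all done → a.
Next only i has its prerequisites met → i.
b needed f and i, now all done → b.
h is the only step now ready → h.
e needed h, now all done → e.
Next only d has its prerequisites met → d.

c, f, g, j, a, i, b, h, e, d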